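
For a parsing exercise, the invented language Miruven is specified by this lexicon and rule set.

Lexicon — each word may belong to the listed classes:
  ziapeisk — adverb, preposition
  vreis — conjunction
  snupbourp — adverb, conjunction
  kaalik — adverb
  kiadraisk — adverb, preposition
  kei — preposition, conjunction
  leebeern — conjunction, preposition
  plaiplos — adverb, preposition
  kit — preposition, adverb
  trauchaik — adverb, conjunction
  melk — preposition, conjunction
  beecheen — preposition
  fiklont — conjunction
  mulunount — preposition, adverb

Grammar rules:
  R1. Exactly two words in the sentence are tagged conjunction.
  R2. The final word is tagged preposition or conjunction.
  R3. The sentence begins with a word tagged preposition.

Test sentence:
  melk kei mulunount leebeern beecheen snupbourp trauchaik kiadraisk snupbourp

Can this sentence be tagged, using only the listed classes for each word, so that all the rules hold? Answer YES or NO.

Candidates per position — 1:melk {preposition,conjunction}; 2:kei {preposition,conjunction}; 3:mulunount {preposition,adverb}; 4:leebeern {conjunction,preposition}; 5:beecheen {preposition}; 6:snupbourp {adverb,conjunction}; 7:trauchaik {adverb,conjunction}; 8:kiadraisk {adverb,preposition}; 9:snupbourp {adverb,conjunction}.
One satisfying assignment: preposition conjunction preposition preposition preposition adverb adverb adverb conjunction.
Checking: rule 1 ok; rule 2 ok; rule 3 ok.

YES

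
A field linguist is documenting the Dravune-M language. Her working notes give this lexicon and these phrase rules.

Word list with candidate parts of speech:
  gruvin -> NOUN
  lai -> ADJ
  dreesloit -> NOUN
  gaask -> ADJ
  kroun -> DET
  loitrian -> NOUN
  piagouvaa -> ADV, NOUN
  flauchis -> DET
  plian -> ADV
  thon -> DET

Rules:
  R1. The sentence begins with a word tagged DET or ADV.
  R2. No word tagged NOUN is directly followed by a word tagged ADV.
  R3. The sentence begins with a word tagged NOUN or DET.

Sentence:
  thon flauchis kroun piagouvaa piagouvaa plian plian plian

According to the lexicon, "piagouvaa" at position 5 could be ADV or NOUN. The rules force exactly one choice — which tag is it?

ADV

Candidates per position — 1:thon {DET}; 2:flauchis {DET}; 3:kroun {DET}; 4:piagouvaa {ADV,NOUN}; 5:piagouvaa {ADV,NOUN}; 6:plian {ADV}; 7:plian {ADV}; 8:plian {ADV}.
If word 4 were NOUN, no tagging could satisfy rule 2; so word 4 is ADV.
If word 5 were NOUN, no tagging could satisfy rule 2; so word 5 is ADV.
So the tagging must be: DET DET DET ADV ADV ADV ADV ADV.
Check: rule 1 satisfied; rule 2 satisfied; rule 3 satisfied.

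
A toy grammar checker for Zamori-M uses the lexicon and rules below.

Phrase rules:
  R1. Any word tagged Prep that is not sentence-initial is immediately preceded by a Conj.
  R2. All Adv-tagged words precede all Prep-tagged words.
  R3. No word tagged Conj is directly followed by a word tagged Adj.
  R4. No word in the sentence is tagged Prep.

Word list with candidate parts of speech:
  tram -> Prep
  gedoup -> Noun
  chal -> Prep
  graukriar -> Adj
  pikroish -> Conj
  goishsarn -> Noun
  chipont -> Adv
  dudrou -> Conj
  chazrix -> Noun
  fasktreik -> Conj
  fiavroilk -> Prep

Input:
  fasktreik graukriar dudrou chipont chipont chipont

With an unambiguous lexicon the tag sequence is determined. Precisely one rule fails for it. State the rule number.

Fixed tagging: Conj Adj Conj Adv Adv Adv.
Applying the rules: R1 holds, R2 holds, R3 violated, R4 holds.
Only rule 3 fails.

3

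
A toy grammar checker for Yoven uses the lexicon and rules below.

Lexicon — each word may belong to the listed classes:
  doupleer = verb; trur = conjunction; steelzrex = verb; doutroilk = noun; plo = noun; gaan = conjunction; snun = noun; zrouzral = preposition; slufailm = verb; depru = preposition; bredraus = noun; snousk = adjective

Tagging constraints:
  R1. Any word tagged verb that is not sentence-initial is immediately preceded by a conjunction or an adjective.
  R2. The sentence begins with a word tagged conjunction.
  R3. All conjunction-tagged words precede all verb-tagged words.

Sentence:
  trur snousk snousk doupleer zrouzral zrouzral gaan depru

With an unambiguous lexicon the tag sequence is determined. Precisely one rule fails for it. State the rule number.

3

Fixed tagging: conjunction adjective adjective verb preposition preposition conjunction preposition.
Rule check: R1 ✓, R2 ✓, R3 ✗.
Only rule 3 fails.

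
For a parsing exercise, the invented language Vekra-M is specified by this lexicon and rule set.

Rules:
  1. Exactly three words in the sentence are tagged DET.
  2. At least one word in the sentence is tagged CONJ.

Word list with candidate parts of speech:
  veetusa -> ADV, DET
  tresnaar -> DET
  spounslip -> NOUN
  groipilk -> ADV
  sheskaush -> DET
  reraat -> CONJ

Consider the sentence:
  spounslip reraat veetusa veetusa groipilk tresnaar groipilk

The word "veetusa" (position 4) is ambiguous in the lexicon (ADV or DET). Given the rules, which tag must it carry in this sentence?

DET

Candidates per position — 1:spounslip {NOUN}; 2:reraat {CONJ}; 3:veetusa {ADV,DET}; 4:veetusa {ADV,DET}; 5:groipilk {ADV}; 6:tresnaar {DET}; 7:groipilk {ADV}.
If word 3 were ADV, no tagging could satisfy rule 1; so word 3 is DET.
If word 4 were ADV, no tagging could satisfy rule 1; so word 4 is DET.
That leaves exactly one tagging: NOUN CONJ DET DET ADV DET ADV.
Verifying each rule — rule 1 ✓; rule 2 ✓.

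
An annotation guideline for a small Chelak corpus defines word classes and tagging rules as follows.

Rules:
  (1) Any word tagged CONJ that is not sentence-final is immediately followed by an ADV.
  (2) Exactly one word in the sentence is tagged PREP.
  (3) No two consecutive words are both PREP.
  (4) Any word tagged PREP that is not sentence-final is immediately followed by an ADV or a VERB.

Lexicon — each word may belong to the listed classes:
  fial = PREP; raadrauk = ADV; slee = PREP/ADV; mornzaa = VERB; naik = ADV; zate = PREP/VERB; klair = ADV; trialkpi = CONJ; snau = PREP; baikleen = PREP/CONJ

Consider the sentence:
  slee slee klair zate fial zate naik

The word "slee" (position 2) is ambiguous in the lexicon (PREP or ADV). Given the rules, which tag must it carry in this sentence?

ADV

Candidates per position — 1:slee {PREP,ADV}; 2:slee {PREP,ADV}; 3:klair {ADV}; 4:zate {PREP,VERB}; 5:fial {PREP}; 6:zate {PREP,VERB}; 7:naik {ADV}.
Word 1 cannot be PREP — rule 2 would then fail for every completion. It is ADV.
Word 2 cannot be PREP — rule 2 would then fail for every completion. It is ADV.
Word 4 cannot be PREP — rule 2 would then fail for every completion. It is VERB.
Word 6 cannot be PREP — rule 2 would then fail for every completion. It is VERB.
The only consistent sequence is: ADV ADV ADV VERB PREP VERB ADV.
Checking: rule 1 ✓; rule 2 ✓; rule 3 ✓; rule 4 ✓.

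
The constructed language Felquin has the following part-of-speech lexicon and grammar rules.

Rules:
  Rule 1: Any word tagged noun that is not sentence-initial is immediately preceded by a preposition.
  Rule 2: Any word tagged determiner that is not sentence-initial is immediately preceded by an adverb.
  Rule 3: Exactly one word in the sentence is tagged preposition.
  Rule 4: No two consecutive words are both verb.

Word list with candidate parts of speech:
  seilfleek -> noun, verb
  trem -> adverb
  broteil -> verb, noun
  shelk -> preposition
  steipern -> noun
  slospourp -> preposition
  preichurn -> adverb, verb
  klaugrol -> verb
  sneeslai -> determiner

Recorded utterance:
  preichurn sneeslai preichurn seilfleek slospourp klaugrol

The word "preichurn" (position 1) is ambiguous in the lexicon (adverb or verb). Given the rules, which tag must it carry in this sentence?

adverb

Candidates per position — 1:preichurn {adverb,verb}; 2:sneeslai {determiner}; 3:preichurn {adverb,verb}; 4:seilfleek {noun,verb}; 5:slospourp {preposition}; 6:klaugrol {verb}.
If word 1 were verb, no tagging could satisfy rule 2; so word 1 is adverb.
If word 4 were noun, no tagging could satisfy rule 1; so word 4 is verb.
If word 3 were verb, no tagging could satisfy rule 4; so word 3 is adverb.
That leaves exactly one tagging: adverb determiner adverb verb preposition verb.
Verifying each rule — rule 1 holds; rule 2 holds; rule 3 holds; rule 4 holds.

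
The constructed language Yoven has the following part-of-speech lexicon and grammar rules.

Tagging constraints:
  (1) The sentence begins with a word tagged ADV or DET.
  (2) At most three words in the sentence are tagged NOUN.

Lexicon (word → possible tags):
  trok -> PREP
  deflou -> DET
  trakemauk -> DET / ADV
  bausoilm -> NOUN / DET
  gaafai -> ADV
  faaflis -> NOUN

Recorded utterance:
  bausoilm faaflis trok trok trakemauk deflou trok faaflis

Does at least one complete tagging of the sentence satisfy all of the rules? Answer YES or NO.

Candidates per position — 1:bausoilm {NOUN,DET}; 2:faaflis {NOUN}; 3:trok {PREP}; 4:trok {PREP}; 5:trakemauk {DET,ADV}; 6:deflou {DET}; 7:trok {PREP}; 8:faaflis {NOUN}.
One satisfying assignment: DET NOUN PREP PREP ADV DET PREP NOUN.
Rule-by-rule: rule 1 holds; rule 2 holds.

YES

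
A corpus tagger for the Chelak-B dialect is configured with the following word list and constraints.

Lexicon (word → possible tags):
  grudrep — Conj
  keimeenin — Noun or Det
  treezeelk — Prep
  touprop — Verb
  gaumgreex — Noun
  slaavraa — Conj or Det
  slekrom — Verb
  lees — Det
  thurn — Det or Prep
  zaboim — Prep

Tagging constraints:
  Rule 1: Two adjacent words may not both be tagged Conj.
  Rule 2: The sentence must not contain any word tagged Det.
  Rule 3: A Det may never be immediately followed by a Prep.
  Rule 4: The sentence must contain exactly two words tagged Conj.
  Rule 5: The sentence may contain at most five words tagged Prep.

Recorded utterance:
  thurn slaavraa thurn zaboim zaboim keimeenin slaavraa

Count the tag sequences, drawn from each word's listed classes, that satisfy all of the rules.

1

Candidates per position — 1:thurn {Det,Prep}; 2:slaavraa {Conj,Det}; 3:thurn {Det,Prep}; 4:zaboim {Prep}; 5:zaboim {Prep}; 6:keimeenin {Noun,Det}; 7:slaavraa {Conj,Det}.
There are 32 candidate sequences in total.
The sequences that satisfy every rule: Prep Conj Prep Prep Prep Noun Conj.
Count = 1.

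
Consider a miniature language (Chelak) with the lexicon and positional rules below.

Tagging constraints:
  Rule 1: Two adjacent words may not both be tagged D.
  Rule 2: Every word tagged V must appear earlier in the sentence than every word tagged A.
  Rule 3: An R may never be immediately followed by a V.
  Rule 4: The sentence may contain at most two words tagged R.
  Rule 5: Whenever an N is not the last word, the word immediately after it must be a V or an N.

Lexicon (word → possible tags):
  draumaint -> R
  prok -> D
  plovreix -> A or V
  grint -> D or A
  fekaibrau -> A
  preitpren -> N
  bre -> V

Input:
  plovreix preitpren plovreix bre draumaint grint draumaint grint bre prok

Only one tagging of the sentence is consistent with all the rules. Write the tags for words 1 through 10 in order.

V N V V R D R D V D

Candidates per position — 1:plovreix {A,V}; 2:preitpren {N}; 3:plovreix {A,V}; 4:bre {V}; 5:draumaint {R}; 6:grint {D,A}; 7:draumaint {R}; 8:grint {D,A}; 9:bre {V}; 10:prok {D}.
If word 1 were A, no tagging could satisfy rule 2; so word 1 is V.
If word 3 were A, no tagging could satisfy rule 2; so word 3 is V.
If word 6 were A, no tagging could satisfy rule 2; so word 6 is D.
If word 8 were A, no tagging could satisfy rule 2; so word 8 is D.
That leaves exactly one tagging: V N V V R D R D V D.
Check: rule 1 ok; rule 2 ok; rule 3 ok; rule 4 ok; rule 5 ok.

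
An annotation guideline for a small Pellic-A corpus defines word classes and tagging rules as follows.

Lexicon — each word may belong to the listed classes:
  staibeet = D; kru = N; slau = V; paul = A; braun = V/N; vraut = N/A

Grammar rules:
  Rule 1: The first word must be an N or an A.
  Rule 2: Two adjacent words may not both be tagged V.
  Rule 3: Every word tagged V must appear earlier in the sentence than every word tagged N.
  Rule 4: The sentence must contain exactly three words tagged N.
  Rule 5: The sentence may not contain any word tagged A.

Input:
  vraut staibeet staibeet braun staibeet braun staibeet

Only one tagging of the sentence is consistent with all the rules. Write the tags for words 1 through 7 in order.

N D D N D N D

Candidates per position — 1:vraut {N,A}; 2:staibeet {D}; 3:staibeet {D}; 4:braun {V,N}; 5:staibeet {D}; 6:braun {V,N}; 7:staibeet {D}.
Word 1 cannot be A — rule 4 would then fail for every completion. It is N.
Word 4 cannot be V — rule 3 would then fail for every completion. It is N.
Word 6 cannot be V — rule 3 would then fail for every completion. It is N.
The unique satisfying tagging is: N D D N D N D.
Check: rule 1 ✓; rule 2 ✓; rule 3 ✓; rule 4 ✓; rule 5 ✓.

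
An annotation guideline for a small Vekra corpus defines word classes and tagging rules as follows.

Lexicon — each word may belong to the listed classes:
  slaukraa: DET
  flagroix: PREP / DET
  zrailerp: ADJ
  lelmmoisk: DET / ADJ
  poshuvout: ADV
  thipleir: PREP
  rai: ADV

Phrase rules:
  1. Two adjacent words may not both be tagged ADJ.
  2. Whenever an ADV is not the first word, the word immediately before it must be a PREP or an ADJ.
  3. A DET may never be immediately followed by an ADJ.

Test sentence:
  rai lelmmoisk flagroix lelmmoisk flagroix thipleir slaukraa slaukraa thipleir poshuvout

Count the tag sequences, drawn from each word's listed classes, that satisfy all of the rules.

Candidates per position — 1:rai {ADV}; 2:lelmmoisk {DET,ADJ}; 3:flagroix {PREP,DET}; 4:lelmmoisk {DET,ADJ}; 5:flagroix {PREP,DET}; 6:thipleir {PREP}; 7:slaukraa {DET}; 8:slaukraa {DET}; 9:thipleir {PREP}; 10:poshuvout {ADV}.
There are 16 candidate sequences in total.
Checking each against the rules leaves 12 sequences.
Count = 12.

12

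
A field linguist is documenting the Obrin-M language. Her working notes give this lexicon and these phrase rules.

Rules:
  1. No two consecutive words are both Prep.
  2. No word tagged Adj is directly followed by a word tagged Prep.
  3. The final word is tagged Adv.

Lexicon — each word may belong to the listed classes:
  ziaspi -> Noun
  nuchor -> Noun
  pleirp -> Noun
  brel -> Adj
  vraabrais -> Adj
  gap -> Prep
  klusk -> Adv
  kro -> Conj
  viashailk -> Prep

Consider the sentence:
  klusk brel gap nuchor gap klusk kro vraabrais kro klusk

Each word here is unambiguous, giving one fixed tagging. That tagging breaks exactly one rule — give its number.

2

Fixed tagging: Adv Adj Prep Noun Prep Adv Conj Adj Conj Adv.
Rule check: R1 holds, R2 violated, R3 holds.
Only rule 2 fails.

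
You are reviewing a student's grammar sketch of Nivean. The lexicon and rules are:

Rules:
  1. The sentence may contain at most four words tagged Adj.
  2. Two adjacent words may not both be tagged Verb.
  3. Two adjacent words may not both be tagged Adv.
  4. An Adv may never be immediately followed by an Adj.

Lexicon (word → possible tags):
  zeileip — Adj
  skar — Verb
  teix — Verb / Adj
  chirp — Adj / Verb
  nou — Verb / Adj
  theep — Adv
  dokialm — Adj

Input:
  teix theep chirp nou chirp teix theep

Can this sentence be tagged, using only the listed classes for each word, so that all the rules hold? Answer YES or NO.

Candidates per position — 1:teix {Verb,Adj}; 2:theep {Adv}; 3:chirp {Adj,Verb}; 4:nou {Verb,Adj}; 5:chirp {Adj,Verb}; 6:teix {Verb,Adj}; 7:theep {Adv}.
One satisfying assignment: Adj Adv Verb Adj Verb Adj Adv.
Verifying each rule — rule 1 ok; rule 2 ok; rule 3 ok; rule 4 ok.

YES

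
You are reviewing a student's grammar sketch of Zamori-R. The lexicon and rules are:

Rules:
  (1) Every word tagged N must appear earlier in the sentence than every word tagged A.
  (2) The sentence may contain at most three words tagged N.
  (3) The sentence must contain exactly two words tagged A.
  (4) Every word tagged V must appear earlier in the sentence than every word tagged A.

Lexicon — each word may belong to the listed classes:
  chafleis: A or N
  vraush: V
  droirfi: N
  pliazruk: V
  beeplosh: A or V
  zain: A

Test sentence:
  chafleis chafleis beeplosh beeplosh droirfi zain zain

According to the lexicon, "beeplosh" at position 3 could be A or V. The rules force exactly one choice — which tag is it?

Candidates per position — 1:chafleis {A,N}; 2:chafleis {A,N}; 3:beeplosh {A,V}; 4:beeplosh {A,V}; 5:droirfi {N}; 6:zain {A}; 7:zain {A}.
If word 1 were A, no tagging could satisfy rule 1; so word 1 is N.
If word 2 were A, no tagging could satisfy rule 1; so word 2 is N.
If word 3 were A, no tagging could satisfy rule 1; so word 3 is V.
If word 4 were A, no tagging could satisfy rule 1; so word 4 is V.
So the tagging must be: N N V V N A A.
Check: rule 1 ✓; rule 2 ✓; rule 3 ✓; rule 4 ✓.

V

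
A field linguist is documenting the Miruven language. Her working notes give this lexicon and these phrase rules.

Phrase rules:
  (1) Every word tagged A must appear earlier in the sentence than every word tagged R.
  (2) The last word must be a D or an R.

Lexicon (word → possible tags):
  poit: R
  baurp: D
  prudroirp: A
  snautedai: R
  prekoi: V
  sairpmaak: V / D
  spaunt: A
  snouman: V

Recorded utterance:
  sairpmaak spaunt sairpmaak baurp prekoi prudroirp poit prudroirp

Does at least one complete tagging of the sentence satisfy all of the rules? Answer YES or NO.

NO

Candidates per position — 1:sairpmaak {V,D}; 2:spaunt {A}; 3:sairpmaak {V,D}; 4:baurp {D}; 5:prekoi {V}; 6:prudroirp {A}; 7:poit {R}; 8:prudroirp {A}.
Rule 1 cannot be satisfied by any choice of tags from the lexicon.
So there is no consistent tagging.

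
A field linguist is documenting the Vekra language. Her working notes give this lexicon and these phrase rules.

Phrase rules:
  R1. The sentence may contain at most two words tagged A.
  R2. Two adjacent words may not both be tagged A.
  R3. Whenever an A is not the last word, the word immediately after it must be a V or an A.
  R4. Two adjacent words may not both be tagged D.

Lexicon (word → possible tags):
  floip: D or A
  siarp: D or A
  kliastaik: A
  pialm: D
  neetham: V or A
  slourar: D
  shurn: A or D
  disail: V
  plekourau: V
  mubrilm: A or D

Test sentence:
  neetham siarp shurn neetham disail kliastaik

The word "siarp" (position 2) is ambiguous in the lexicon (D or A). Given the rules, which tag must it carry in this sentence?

D

Candidates per position — 1:neetham {V,A}; 2:siarp {D,A}; 3:shurn {A,D}; 4:neetham {V,A}; 5:disail {V}; 6:kliastaik {A}.
Position 2: the remaining choice is settled jointly with positions 1, 3, 4 — only D at position 2 is part of a tagging that satisfies every rule.
So the tagging must be: V D A V V A.
Verifying each rule — rule 1 ok; rule 2 ok; rule 3 ok; rule 4 ok.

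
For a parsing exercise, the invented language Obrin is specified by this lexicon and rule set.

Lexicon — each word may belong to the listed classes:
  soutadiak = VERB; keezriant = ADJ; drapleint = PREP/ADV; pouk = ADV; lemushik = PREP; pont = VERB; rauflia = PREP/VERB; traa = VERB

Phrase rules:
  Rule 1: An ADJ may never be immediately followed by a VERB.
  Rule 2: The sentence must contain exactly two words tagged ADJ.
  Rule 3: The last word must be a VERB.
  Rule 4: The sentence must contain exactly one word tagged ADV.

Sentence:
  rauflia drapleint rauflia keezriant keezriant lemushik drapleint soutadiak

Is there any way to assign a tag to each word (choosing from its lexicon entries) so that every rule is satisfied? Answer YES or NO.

YES

Candidates per position — 1:rauflia {PREP,VERB}; 2:drapleint {PREP,ADV}; 3:rauflia {PREP,VERB}; 4:keezriant {ADJ}; 5:keezriant {ADJ}; 6:lemushik {PREP}; 7:drapleint {PREP,ADV}; 8:soutadiak {VERB}.
One satisfying assignment: PREP ADV VERB ADJ ADJ PREP PREP VERB.
Checking: rule 1 satisfied; rule 2 satisfied; rule 3 satisfied; rule 4 satisfied.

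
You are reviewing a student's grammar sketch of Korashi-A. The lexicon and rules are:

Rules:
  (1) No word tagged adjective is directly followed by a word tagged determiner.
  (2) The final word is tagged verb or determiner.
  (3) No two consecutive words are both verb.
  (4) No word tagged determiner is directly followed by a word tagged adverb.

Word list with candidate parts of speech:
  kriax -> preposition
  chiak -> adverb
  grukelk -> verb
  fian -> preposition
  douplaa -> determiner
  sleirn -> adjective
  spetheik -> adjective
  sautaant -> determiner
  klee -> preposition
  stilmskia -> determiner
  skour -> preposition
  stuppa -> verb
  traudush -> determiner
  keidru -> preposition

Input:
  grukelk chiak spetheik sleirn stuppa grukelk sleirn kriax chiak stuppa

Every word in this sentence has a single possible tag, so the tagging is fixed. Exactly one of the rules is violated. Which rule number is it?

Fixed tagging: verb adverb adjective adjective verb verb adjective preposition adverb verb.
Rule check: R1 holds, R2 holds, R3 violated, R4 holds.
Only rule 3 fails.

3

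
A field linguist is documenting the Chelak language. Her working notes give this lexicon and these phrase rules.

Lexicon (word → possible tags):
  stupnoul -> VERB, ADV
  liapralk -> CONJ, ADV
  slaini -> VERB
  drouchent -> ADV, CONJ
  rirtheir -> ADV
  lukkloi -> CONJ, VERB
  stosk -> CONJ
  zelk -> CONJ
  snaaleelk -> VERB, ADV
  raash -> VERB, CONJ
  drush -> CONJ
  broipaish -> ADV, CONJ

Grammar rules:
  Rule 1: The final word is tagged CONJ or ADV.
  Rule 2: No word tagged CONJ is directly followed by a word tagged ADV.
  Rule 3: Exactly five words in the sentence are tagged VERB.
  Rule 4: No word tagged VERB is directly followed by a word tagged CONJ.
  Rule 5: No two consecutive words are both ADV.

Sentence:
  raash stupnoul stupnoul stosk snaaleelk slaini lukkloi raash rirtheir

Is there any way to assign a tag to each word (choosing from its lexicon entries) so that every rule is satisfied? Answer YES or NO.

Candidates per position — 1:raash {VERB,CONJ}; 2:stupnoul {VERB,ADV}; 3:stupnoul {VERB,ADV}; 4:stosk {CONJ}; 5:snaaleelk {VERB,ADV}; 6:slaini {VERB}; 7:lukkloi {CONJ,VERB}; 8:raash {VERB,CONJ}; 9:rirtheir {ADV}.
One satisfying assignment: CONJ VERB ADV CONJ VERB VERB VERB VERB ADV.
Check: rule 1 ok; rule 2 ok; rule 3 ok; rule 4 ok; rule 5 ok.

YES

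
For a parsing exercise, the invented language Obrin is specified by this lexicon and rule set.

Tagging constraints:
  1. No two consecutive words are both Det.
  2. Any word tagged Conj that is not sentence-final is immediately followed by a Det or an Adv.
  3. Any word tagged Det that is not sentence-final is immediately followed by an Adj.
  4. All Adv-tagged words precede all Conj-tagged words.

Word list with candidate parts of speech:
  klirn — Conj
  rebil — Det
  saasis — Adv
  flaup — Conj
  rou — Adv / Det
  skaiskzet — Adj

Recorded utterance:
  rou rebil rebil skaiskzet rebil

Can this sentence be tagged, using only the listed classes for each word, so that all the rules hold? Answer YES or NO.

NO

Candidates per position — 1:rou {Adv,Det}; 2:rebil {Det}; 3:rebil {Det}; 4:skaiskzet {Adj}; 5:rebil {Det}.
Rule 1 cannot be satisfied by any choice of tags from the lexicon.
So there is no consistent tagging.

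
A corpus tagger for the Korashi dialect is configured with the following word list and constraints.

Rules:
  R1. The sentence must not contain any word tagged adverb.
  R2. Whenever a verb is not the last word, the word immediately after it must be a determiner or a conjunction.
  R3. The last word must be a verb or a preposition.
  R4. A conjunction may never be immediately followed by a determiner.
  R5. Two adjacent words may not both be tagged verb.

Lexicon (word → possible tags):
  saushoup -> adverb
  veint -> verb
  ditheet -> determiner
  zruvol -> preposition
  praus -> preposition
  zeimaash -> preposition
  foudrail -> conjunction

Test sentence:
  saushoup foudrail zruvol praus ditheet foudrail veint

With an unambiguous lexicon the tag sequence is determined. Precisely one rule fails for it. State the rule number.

1

Fixed tagging: adverb conjunction preposition preposition determiner conjunction verb.
Applying the rules: R1 fails, R2 ok, R3 ok, R4 ok, R5 ok.
Only rule 1 fails.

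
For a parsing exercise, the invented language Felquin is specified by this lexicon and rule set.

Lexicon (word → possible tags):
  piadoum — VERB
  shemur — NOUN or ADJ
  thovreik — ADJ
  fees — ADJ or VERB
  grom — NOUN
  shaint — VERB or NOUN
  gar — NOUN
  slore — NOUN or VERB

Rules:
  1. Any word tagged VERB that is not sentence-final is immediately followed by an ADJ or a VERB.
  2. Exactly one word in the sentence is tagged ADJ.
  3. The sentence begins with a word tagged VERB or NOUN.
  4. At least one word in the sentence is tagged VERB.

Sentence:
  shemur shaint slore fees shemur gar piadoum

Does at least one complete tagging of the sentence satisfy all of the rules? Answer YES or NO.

Candidates per position — 1:shemur {NOUN,ADJ}; 2:shaint {VERB,NOUN}; 3:slore {NOUN,VERB}; 4:fees {ADJ,VERB}; 5:shemur {NOUN,ADJ}; 6:gar {NOUN}; 7:piadoum {VERB}.
One satisfying assignment: NOUN NOUN VERB VERB ADJ NOUN VERB.
Checking: rule 1 satisfied; rule 2 satisfied; rule 3 satisfied; rule 4 satisfied.

YES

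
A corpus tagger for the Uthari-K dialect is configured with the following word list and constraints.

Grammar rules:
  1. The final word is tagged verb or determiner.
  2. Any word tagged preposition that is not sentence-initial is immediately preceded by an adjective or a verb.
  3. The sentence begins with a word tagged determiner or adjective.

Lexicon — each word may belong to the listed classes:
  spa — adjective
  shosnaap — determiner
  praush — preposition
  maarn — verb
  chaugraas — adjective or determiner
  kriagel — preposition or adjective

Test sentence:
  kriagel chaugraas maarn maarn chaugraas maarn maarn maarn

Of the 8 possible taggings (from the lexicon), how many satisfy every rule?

Candidates per position — 1:kriagel {preposition,adjective}; 2:chaugraas {adjective,determiner}; 3:maarn {verb}; 4:maarn {verb}; 5:chaugraas {adjective,determiner}; 6:maarn {verb}; 7:maarn {verb}; 8:maarn {verb}.
There are 8 candidate sequences in total.
The sequences that satisfy every rule: adjective adjective verb verb adjective verb verb verb; adjective adjective verb verb determiner verb verb verb; adjective determiner verb verb adjective verb verb verb; adjective determiner verb verb determiner verb verb verb.
Count = 4.

4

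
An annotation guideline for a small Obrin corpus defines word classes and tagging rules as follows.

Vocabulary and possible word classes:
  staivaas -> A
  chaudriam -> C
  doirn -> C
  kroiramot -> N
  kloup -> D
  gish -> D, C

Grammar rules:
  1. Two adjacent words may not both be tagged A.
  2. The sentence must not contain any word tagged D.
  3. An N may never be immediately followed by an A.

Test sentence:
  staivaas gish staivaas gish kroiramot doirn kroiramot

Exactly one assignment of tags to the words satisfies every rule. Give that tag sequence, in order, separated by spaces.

A C A C N C N

Candidates per position — 1:staivaas {A}; 2:gish {D,C}; 3:staivaas {A}; 4:gish {D,C}; 5:kroiramot {N}; 6:doirn {C}; 7:kroiramot {N}.
Word 2 cannot be D — rule 2 would then fail for every completion. It is C.
Word 4 cannot be D — rule 2 would then fail for every completion. It is C.
That leaves exactly one tagging: A C A C N C N.
Rule-by-rule: rule 1 satisfied; rule 2 satisfied; rule 3 satisfied.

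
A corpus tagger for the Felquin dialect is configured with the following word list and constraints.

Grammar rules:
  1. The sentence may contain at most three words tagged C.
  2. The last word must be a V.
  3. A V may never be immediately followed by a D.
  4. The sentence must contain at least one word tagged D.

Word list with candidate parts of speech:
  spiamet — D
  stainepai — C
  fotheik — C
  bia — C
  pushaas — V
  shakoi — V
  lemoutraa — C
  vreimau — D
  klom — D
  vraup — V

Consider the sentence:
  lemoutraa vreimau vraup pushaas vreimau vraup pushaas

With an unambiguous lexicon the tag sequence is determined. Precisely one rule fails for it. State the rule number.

3

Fixed tagging: C D V V D V V.
Rule check: R1 holds, R2 holds, R3 violated, R4 holds.
Only rule 3 fails.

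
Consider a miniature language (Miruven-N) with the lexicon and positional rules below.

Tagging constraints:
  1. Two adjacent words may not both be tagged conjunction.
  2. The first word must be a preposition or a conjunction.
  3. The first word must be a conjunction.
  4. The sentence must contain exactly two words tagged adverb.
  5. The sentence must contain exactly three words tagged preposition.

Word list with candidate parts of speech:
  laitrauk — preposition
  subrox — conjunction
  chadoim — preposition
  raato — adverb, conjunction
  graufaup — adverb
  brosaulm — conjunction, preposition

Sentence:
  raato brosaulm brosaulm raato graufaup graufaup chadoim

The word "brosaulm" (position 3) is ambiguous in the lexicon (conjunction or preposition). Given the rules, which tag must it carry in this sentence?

preposition

Candidates per position — 1:raato {adverb,conjunction}; 2:brosaulm {conjunction,preposition}; 3:brosaulm {conjunction,preposition}; 4:raato {adverb,conjunction}; 5:graufaup {adverb}; 6:graufaup {adverb}; 7:chadoim {preposition}.
If word 1 were adverb, no tagging could satisfy rule 2; so word 1 is conjunction.
If word 2 were conjunction, no tagging could satisfy rule 1; so word 2 is preposition.
If word 3 were conjunction, no tagging could satisfy rule 5; so word 3 is preposition.
If word 4 were adverb, no tagging could satisfy rule 4; so word 4 is conjunction.
That leaves exactly one tagging: conjunction preposition preposition conjunction adverb adverb preposition.
Rule-by-rule: rule 1 ok; rule 2 ok; rule 3 ok; rule 4 ok; rule 5 ok.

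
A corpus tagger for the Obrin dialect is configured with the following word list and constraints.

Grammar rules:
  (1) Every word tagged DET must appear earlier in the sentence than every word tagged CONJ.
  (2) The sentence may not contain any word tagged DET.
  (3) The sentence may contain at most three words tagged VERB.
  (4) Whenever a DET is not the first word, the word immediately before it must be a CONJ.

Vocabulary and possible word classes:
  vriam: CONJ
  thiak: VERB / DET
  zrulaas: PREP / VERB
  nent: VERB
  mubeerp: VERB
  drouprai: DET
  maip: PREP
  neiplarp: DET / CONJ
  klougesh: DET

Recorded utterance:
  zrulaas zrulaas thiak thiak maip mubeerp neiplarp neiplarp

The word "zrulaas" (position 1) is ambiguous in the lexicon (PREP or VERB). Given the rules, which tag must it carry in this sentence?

Candidates per position — 1:zrulaas {PREP,VERB}; 2:zrulaas {PREP,VERB}; 3:thiak {VERB,DET}; 4:thiak {VERB,DET}; 5:maip {PREP}; 6:mubeerp {VERB}; 7:neiplarp {DET,CONJ}; 8:neiplarp {DET,CONJ}.
If word 3 were DET, no tagging could satisfy rule 2; so word 3 is VERB.
If word 4 were DET, no tagging could satisfy rule 2; so word 4 is VERB.
If word 7 were DET, no tagging could satisfy rule 2; so word 7 is CONJ.
If word 8 were DET, no tagging could satisfy rule 1; so word 8 is CONJ.
If word 1 were VERB, no tagging could satisfy rule 3; so word 1 is PREP.
If word 2 were VERB, no tagging could satisfy rule 3; so word 2 is PREP.
The unique satisfying tagging is: PREP PREP VERB VERB PREP VERB CONJ CONJ.
Rule-by-rule: rule 1 holds; rule 2 holds; rule 3 holds; rule 4 holds.

PREP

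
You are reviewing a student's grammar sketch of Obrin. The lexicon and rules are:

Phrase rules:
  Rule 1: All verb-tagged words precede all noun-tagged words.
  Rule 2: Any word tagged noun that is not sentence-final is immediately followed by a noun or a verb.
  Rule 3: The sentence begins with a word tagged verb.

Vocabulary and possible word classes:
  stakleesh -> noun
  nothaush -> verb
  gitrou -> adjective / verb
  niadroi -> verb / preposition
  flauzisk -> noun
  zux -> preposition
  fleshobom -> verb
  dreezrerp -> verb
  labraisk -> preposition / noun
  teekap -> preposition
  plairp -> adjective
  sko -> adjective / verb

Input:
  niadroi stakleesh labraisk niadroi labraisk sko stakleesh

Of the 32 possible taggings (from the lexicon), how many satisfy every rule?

0

Candidates per position — 1:niadroi {verb,preposition}; 2:stakleesh {noun}; 3:labraisk {preposition,noun}; 4:niadroi {verb,preposition}; 5:labraisk {preposition,noun}; 6:sko {adjective,verb}; 7:stakleesh {noun}.
There are 32 candidate sequences in total.
Every candidate sequence violates at least one rule; no consistent tagging exists.
Count = 0.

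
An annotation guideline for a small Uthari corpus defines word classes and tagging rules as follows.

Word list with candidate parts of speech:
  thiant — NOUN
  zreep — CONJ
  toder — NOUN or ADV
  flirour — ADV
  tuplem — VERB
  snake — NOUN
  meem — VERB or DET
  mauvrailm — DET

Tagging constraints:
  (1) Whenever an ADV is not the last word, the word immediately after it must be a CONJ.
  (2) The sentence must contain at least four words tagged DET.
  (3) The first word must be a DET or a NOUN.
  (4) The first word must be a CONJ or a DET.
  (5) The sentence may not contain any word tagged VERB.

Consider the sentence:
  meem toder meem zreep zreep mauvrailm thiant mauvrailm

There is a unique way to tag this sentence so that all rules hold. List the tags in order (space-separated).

Candidates per position — 1:meem {VERB,DET}; 2:toder {NOUN,ADV}; 3:meem {VERB,DET}; 4:zreep {CONJ}; 5:zreep {CONJ}; 6:mauvrailm {DET}; 7:thiant {NOUN}; 8:mauvrailm {DET}.
If word 1 were VERB, no tagging could satisfy rule 2; so word 1 is DET.
If word 2 were ADV, no tagging could satisfy rule 1; so word 2 is NOUN.
If word 3 were VERB, no tagging could satisfy rule 2; so word 3 is DET.
So the tagging must be: DET NOUN DET CONJ CONJ DET NOUN DET.
Verifying each rule — rule 1 ✓; rule 2 ✓; rule 3 ✓; rule 4 ✓; rule 5 ✓.

DET NOUN DET CONJ CONJ DET NOUN DET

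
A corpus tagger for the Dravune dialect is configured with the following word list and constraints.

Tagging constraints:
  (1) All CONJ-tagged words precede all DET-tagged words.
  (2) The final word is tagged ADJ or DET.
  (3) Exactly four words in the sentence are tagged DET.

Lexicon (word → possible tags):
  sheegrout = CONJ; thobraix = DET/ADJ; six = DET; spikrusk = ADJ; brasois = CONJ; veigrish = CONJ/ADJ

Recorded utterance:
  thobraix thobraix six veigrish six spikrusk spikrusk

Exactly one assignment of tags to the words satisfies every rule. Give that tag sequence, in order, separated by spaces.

DET DET DET ADJ DET ADJ ADJ

Candidates per position — 1:thobraix {DET,ADJ}; 2:thobraix {DET,ADJ}; 3:six {DET}; 4:veigrish {CONJ,ADJ}; 5:six {DET}; 6:spikrusk {ADJ}; 7:spikrusk {ADJ}.
Word 1 cannot be ADJ — rule 3 would then fail for every completion. It is DET.
Word 2 cannot be ADJ — rule 3 would then fail for every completion. It is DET.
Word 4 cannot be CONJ — rule 1 would then fail for every completion. It is ADJ.
The unique satisfying tagging is: DET DET DET ADJ DET ADJ ADJ.
Check: rule 1 holds; rule 2 holds; rule 3 holds.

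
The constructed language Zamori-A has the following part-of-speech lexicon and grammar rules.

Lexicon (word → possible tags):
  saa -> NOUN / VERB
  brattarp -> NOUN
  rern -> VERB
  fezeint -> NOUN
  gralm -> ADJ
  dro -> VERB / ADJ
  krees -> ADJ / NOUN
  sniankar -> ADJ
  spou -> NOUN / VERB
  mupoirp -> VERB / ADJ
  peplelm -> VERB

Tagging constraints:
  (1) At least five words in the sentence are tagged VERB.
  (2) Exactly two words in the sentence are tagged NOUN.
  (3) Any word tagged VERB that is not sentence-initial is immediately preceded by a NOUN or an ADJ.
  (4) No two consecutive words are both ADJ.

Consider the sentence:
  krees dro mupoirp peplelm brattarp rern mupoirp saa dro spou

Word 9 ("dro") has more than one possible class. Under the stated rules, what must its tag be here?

Candidates per position — 1:krees {ADJ,NOUN}; 2:dro {VERB,ADJ}; 3:mupoirp {VERB,ADJ}; 4:peplelm {VERB}; 5:brattarp {NOUN}; 6:rern {VERB}; 7:mupoirp {VERB,ADJ}; 8:saa {NOUN,VERB}; 9:dro {VERB,ADJ}; 10:spou {NOUN,VERB}.
Position 3: VERB is ruled out by rule 3; that leaves ADJ.
Position 7: VERB is ruled out by rule 3; that leaves ADJ.
Position 2: ADJ is ruled out by rule 4; that leaves VERB.
Position 9: the remaining choice is settled jointly with positions 1, 8, 10 — only ADJ at position 9 is part of a tagging that satisfies every rule.
So the tagging must be: NOUN VERB ADJ VERB NOUN VERB ADJ VERB ADJ VERB.
Verifying each rule — rule 1 satisfied; rule 2 satisfied; rule 3 satisfied; rule 4 satisfied.

ADJ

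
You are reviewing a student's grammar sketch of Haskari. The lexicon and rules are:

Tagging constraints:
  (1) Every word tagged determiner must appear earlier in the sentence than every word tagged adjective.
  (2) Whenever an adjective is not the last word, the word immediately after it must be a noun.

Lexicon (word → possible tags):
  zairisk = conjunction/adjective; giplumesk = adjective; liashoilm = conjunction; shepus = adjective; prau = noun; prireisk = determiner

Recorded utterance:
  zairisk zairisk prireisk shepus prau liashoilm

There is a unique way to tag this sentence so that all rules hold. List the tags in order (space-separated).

Candidates per position — 1:zairisk {conjunction,adjective}; 2:zairisk {conjunction,adjective}; 3:prireisk {determiner}; 4:shepus {adjective}; 5:prau {noun}; 6:liashoilm {conjunction}.
At position 1, choosing adjective makes rule 1 impossible to satisfy; hence conjunction.
At position 2, choosing adjective makes rule 1 impossible to satisfy; hence conjunction.
That leaves exactly one tagging: conjunction conjunction determiner adjective noun conjunction.
Rule-by-rule: rule 1 satisfied; rule 2 satisfied.

conjunction conjunction determiner adjective noun conjunction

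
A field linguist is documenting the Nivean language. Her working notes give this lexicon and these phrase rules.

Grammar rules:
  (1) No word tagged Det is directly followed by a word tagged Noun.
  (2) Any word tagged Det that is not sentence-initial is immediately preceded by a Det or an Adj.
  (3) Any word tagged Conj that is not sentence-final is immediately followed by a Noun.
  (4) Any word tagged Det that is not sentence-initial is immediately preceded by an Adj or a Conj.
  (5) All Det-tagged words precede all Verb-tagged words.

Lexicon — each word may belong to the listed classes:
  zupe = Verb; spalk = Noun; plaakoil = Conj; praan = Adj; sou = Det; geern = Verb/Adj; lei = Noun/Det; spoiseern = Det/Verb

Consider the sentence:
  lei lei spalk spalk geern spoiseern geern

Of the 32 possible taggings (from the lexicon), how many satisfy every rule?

Candidates per position — 1:lei {Noun,Det}; 2:lei {Noun,Det}; 3:spalk {Noun}; 4:spalk {Noun}; 5:geern {Verb,Adj}; 6:spoiseern {Det,Verb}; 7:geern {Verb,Adj}.
There are 32 candidate sequences in total.
Checking each against the rules leaves 6 sequences.
Count = 6.

6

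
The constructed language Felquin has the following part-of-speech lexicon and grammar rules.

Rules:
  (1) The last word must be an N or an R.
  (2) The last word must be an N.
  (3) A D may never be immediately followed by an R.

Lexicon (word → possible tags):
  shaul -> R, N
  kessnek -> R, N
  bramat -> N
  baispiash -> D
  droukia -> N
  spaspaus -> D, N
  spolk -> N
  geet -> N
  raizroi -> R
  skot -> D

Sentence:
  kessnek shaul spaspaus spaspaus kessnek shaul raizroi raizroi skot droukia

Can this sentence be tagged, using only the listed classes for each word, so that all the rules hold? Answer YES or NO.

Candidates per position — 1:kessnek {R,N}; 2:shaul {R,N}; 3:spaspaus {D,N}; 4:spaspaus {D,N}; 5:kessnek {R,N}; 6:shaul {R,N}; 7:raizroi {R}; 8:raizroi {R}; 9:skot {D}; 10:droukia {N}.
One satisfying assignment: N N N N R N R R D N.
Checking: rule 1 ok; rule 2 ok; rule 3 ok.

YES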